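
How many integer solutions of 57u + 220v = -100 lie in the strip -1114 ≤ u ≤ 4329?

25

gcd(220, 57) = 1  (220 = 3·57 + 49, 57 = 1·49 + 8, 49 = 6·8 + 1, 8 = 8·1).
Back-substituting, 57·(-27) + 220·(7) = 1.
Scale by -100: particular solution (2700, -700); reduce u mod 220: (60, -16).
General solution: u = 60 + 220t, v = -16 - 57t for integer t.
-1114 ≤ 60 + 220t ≤ 4329 gives t ∈ [-5, 19], which is 25 values.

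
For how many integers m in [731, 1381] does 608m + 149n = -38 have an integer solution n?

4

gcd(608, 149) = 1.
By Bézout, 608·(-62) + 149·(253) = 1.
Particular solution: (121, -494).
General solution: m = 121 + 149t, n = -494 - 608t for integer t.
731 ≤ 121 + 149t ≤ 1381 gives t ∈ [5, 8], which is 4 values.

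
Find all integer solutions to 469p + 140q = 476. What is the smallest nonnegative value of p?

gcd(469, 140) = 7.
7 divides 476, so solutions exist.
By Bézout, 469*(3) + 140*(-10) = 7.
Scale by 476/7 = 68: (p₀, q₀) = (204, -680).
General solution: p = 204 + 20t, q = -680 - 67t for integer t.
p ≥ 0: smallest is 204 mod 20 = 4 (at t = -10), with q = -10.

4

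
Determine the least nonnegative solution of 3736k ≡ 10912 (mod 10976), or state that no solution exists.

1040

gcd(10976, 3736):
  10976 = 2×3736 + 3504
  3736 = 1×3504 + 232
  3504 = 15×232 + 24
  232 = 9×24 + 16
  24 = 1×16 + 8
  16 = 2×8
so gcd(10976, 3736) = 8.
8 divides 10912, so solutions exist.
Back-substitute for Bézout coefficients:
  8 = 24 - 1×16
  ... = 3736×(-473) + 10976×(161)
So 3736×(-473) ≡ 8 (mod 10976); multiply by 1364: k ≡ -645172 (mod 1372).
Smallest nonnegative: k = -645172 mod 1372 = 1040.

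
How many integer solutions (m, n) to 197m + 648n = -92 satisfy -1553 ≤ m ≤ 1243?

4

gcd(648, 197):
  648 = 3×197 + 57
  197 = 3×57 + 26
  57 = 2×26 + 5
  26 = 5×5 + 1
  5 = 5×1
so gcd(648, 197) = 1.
Back-substitute for Bézout coefficients:
  1 = 26 - 5×5
  ... = 197×(125) + 648×(-38)
Scale by -92: particular solution (-11500, 3496); reduce m mod 648: (164, -50).
General solution: m = 164 + 648t, n = -50 - 197t for integer t.
-1553 ≤ 164 + 648t ≤ 1243 gives t ∈ [-2, 1], which is 4 values.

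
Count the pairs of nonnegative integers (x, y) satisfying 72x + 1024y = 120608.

gcd(1024, 72) = 8.
By Bézout, 72*(57) + 1024*(-4) = 8.
One solution: (68, 113).
General: x = 68 + 128t, y = 113 - 9t.
x ≥ 0 ⇒ t ≥ 0; y ≥ 0 ⇒ t ≤ 12. So t ∈ [0, 12]: 13 solutions.

13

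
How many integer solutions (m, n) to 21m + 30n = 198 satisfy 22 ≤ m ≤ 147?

12

gcd(30, 21) = 3  (30 = 1*21 + 9, 21 = 2*9 + 3, 9 = 3*3).
Back-substituting, 21*(3) + 30*(-2) = 3.
Scale by 66: particular solution (198, -132); reduce m mod 10: (8, 1).
General solution: m = 8 + 10t, n = 1 - 7t for integer t.
22 ≤ 8 + 10t ≤ 147 gives t ∈ [2, 13], which is 12 values.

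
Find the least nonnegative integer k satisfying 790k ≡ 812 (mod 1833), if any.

gcd(1833, 790) = 1  (1833 = 2×790 + 253, 790 = 3×253 + 31, 253 = 8×31 + 5, 31 = 6×5 + 1, 5 = 5×1).
1 divides 812, so solutions exist.
Back-substituting, 790×(355) + 1833×(-153) = 1.
So 790×(355) ≡ 1 (mod 1833); multiply by 812: k ≡ 288260 (mod 1833).
Smallest nonnegative: k = 288260 mod 1833 = 479.

479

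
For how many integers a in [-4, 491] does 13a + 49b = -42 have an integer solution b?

10

gcd(49, 13) = 1  (49 = 3×13 + 10, 13 = 1×10 + 3, 10 = 3×3 + 1, 3 = 3×1).
Back-substituting, 13×(-15) + 49×(4) = 1.
Scale by -42: particular solution (630, -168); reduce a mod 49: (42, -12).
General solution: a = 42 + 49t, b = -12 - 13t for integer t.
-4 ≤ 42 + 49t ≤ 491 gives t ∈ [0, 9], which is 10 values.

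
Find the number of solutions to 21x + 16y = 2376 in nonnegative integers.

gcd(21, 16) = 1.
By Bézout, 21×(-3) + 16×(4) = 1.
One solution: (8, 138).
General: x = 8 + 16t, y = 138 - 21t.
x ≥ 0 ⇒ t ≥ 0; y ≥ 0 ⇒ t ≤ 6. So t ∈ [0, 6]: 7 solutions.

7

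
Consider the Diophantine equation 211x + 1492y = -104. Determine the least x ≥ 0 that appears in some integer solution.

148

gcd(1492, 211):
  1492 = 7*211 + 15
  211 = 14*15 + 1
  15 = 15*1
so gcd(1492, 211) = 1.
1 divides -104, so solutions exist.
Back-substitute for Bézout coefficients:
  1 = 211 - 14*15
  ... = 211*(99) + 1492*(-14)
Scale by -104/1 = -104: (x₀, y₀) = (-10296, 1456).
General solution: x = -10296 + 1492t, y = 1456 - 211t for integer t.
x ≥ 0: smallest is -10296 mod 1492 = 148 (at t = 7), with y = -21.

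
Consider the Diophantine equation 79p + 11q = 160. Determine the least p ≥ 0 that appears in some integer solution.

3

gcd(79, 11):
  79 = 7*11 + 2
  11 = 5*2 + 1
  2 = 2*1
so gcd(79, 11) = 1.
1 divides 160, so solutions exist.
Back-substitute for Bézout coefficients:
  1 = 11 - 5*2
  ... = 79*(-5) + 11*(36)
Scale by 160/1 = 160: (p₀, q₀) = (-800, 5760).
General solution: p = -800 + 11t, q = 5760 - 79t for integer t.
p ≥ 0: smallest is -800 mod 11 = 3 (at t = 73), with q = -7.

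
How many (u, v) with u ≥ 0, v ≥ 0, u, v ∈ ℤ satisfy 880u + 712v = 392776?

gcd(880, 712) = 8  (880 = 1·712 + 168, 712 = 4·168 + 40, 168 = 4·40 + 8, 40 = 5·8).
Back-substituting, 880·(17) + 712·(-21) = 8.
Scale by 49097: one solution is (834649, -1031037). Reduce u mod 89: (7, 543).
General: u = 7 + 89t, v = 543 - 110t.
u ≥ 0 ⇒ t ≥ 0; v ≥ 0 ⇒ t ≤ 4. So t ∈ [0, 4]: 5 solutions.

5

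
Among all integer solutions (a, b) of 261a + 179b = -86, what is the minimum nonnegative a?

95

gcd(261, 179):
  261 = 1*179 + 82
  179 = 2*82 + 15
  82 = 5*15 + 7
  15 = 2*7 + 1
  7 = 7*1
so gcd(261, 179) = 1.
1 divides -86, so solutions exist.
Back-substitute for Bézout coefficients:
  1 = 15 - 2*7
  ... = 261*(-24) + 179*(35)
Scale by -86/1 = -86: (a₀, b₀) = (2064, -3010).
General solution: a = 2064 + 179t, b = -3010 - 261t for integer t.
a ≥ 0: smallest is 2064 mod 179 = 95 (at t = -11), with b = -139.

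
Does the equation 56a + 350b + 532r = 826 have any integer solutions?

gcd(350, 56) = 14  (350 = 6×56 + 14, 56 = 4×14).
gcd(14, 532) = 14.
14 divides 826, so integer solutions exist.

yes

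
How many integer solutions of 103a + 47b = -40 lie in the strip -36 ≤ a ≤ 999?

22

gcd(103, 47) = 1  (103 = 2·47 + 9, 47 = 5·9 + 2, 9 = 4·2 + 1, 2 = 2·1).
Back-substituting, 103·(21) + 47·(-46) = 1.
Scale by -40: particular solution (-840, 1840); reduce a mod 47: (6, -14).
General solution: a = 6 + 47t, b = -14 - 103t for integer t.
-36 ≤ 6 + 47t ≤ 999 gives t ∈ [0, 21], which is 22 values.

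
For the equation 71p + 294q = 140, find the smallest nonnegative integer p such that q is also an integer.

238

gcd(294, 71):
  294 = 4·71 + 10
  71 = 7·10 + 1
  10 = 10·1
so gcd(294, 71) = 1.
1 divides 140, so solutions exist.
Back-substitute for Bézout coefficients:
  1 = 71 - 7·10
  ... = 71·(29) + 294·(-7)
Scale by 140/1 = 140: (p₀, q₀) = (4060, -980).
General solution: p = 4060 + 294t, q = -980 - 71t for integer t.
p ≥ 0: smallest is 4060 mod 294 = 238 (at t = -13), with q = -57.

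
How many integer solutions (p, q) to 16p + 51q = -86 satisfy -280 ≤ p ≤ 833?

gcd(51, 16) = 1  (51 = 3·16 + 3, 16 = 5·3 + 1, 3 = 3·1).
Back-substituting, 16·(16) + 51·(-5) = 1.
Scale by -86: particular solution (-1376, 430); reduce p mod 51: (1, -2).
General solution: p = 1 + 51t, q = -2 - 16t for integer t.
-280 ≤ 1 + 51t ≤ 833 gives t ∈ [-5, 16], which is 22 values.

22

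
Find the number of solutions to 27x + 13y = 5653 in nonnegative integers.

gcd(27, 13) = 1  (27 = 2*13 + 1, 13 = 13*1).
Back-substituting, 27*(1) + 13*(-2) = 1.
Scale by 5653: one solution is (5653, -11306). Reduce x mod 13: (11, 412).
General: x = 11 + 13t, y = 412 - 27t.
x ≥ 0 ⇒ t ≥ 0; y ≥ 0 ⇒ t ≤ 15. So t ∈ [0, 15]: 16 solutions.

16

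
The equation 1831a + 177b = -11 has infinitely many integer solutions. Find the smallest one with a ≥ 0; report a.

142

gcd(1831, 177) = 1  (1831 = 10·177 + 61, 177 = 2·61 + 55, 61 = 1·55 + 6, 55 = 9·6 + 1, 6 = 6·1).
1 divides -11, so solutions exist.
Back-substituting, 1831·(-29) + 177·(300) = 1.
Scale by -11/1 = -11: (a₀, b₀) = (319, -3300).
General solution: a = 319 + 177t, b = -3300 - 1831t for integer t.
a ≥ 0: smallest is 319 mod 177 = 142 (at t = -1), with b = -1469.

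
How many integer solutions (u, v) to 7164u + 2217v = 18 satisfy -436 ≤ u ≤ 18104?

25

gcd(7164, 2217) = 3.
By Bézout, 7164·(-121) + 2217·(391) = 3.
Particular solution: (13, -42).
General solution: u = 13 + 739t, v = -42 - 2388t for integer t.
-436 ≤ 13 + 739t ≤ 18104 gives t ∈ [0, 24], which is 25 values.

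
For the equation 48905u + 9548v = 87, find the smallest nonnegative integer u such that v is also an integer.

8163

gcd(48905, 9548):
  48905 = 5×9548 + 1165
  9548 = 8×1165 + 228
  1165 = 5×228 + 25
  228 = 9×25 + 3
  25 = 8×3 + 1
  3 = 3×1
so gcd(48905, 9548) = 1.
1 divides 87, so solutions exist.
Back-substitute for Bézout coefficients:
  1 = 25 - 8×3
  ... = 48905×(3057) + 9548×(-15658)
Scale by 87/1 = 87: (u₀, v₀) = (265959, -1362246).
General solution: u = 265959 + 9548t, v = -1362246 - 48905t for integer t.
u ≥ 0: smallest is 265959 mod 9548 = 8163 (at t = -27), with v = -41811.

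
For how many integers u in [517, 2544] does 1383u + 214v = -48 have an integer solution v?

9

gcd(1383, 214) = 1.
By Bézout, 1383·(-67) + 214·(433) = 1.
Particular solution: (6, -39).
General solution: u = 6 + 214t, v = -39 - 1383t for integer t.
517 ≤ 6 + 214t ≤ 2544 gives t ∈ [3, 11], which is 9 values.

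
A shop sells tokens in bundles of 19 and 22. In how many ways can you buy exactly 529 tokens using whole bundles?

Need nonnegative integers with 19j + 22k = 529.
gcd(19, 22) = 1, and 19·(7) + 22·(-6) = 1.
So (j₀, k₀) = (3703, -3174); general j = 3703 + 22t, k = -3174 - 19t.
j ≥ 0 ⇒ t ≥ -168; k ≥ 0 ⇒ t ≤ -168. That's 1 value of t.

1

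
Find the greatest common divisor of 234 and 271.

1

gcd(271, 234) = 1  (271 = 1*234 + 37, 234 = 6*37 + 12, 37 = 3*12 + 1, 12 = 12*1).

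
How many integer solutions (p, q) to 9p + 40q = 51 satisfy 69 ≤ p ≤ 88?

0

gcd(40, 9):
  40 = 4*9 + 4
  9 = 2*4 + 1
  4 = 4*1
so gcd(40, 9) = 1.
Back-substitute for Bézout coefficients:
  1 = 9 - 2*4
  ... = 9*(9) + 40*(-2)
Scale by 51: particular solution (459, -102); reduce p mod 40: (19, -3).
General solution: p = 19 + 40t, q = -3 - 9t for integer t.
69 ≤ 19 + 40t ≤ 88 gives t ∈ [2, 1], which is 0 values.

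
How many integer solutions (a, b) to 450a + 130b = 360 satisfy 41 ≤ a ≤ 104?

5

gcd(450, 130):
  450 = 3·130 + 60
  130 = 2·60 + 10
  60 = 6·10
so gcd(450, 130) = 10.
Back-substitute for Bézout coefficients:
  10 = 130 - 2·60
  ... = 450·(-2) + 130·(7)
Scale by 36: particular solution (-72, 252); reduce a mod 13: (6, -18).
General solution: a = 6 + 13t, b = -18 - 45t for integer t.
41 ≤ 6 + 13t ≤ 104 gives t ∈ [3, 7], which is 5 values.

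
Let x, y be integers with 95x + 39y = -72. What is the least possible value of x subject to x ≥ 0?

21

gcd(95, 39):
  95 = 2×39 + 17
  39 = 2×17 + 5
  17 = 3×5 + 2
  5 = 2×2 + 1
  2 = 2×1
so gcd(95, 39) = 1.
1 divides -72, so solutions exist.
Back-substitute for Bézout coefficients:
  1 = 5 - 2×2
  ... = 95×(-16) + 39×(39)
Scale by -72/1 = -72: (x₀, y₀) = (1152, -2808).
General solution: x = 1152 + 39t, y = -2808 - 95t for integer t.
x ≥ 0: smallest is 1152 mod 39 = 21 (at t = -29), with y = -53.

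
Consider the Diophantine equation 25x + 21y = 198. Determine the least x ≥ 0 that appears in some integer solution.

18

gcd(25, 21) = 1  (25 = 1·21 + 4, 21 = 5·4 + 1, 4 = 4·1).
1 divides 198, so solutions exist.
Back-substituting, 25·(-5) + 21·(6) = 1.
Scale by 198/1 = 198: (x₀, y₀) = (-990, 1188).
General solution: x = -990 + 21t, y = 1188 - 25t for integer t.
x ≥ 0: smallest is -990 mod 21 = 18 (at t = 48), with y = -12.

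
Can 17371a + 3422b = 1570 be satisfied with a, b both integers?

no

gcd(17371, 3422) = 29  (17371 = 5·3422 + 261, 3422 = 13·261 + 29, 261 = 9·29).
29 does not divide 1570 (remainder 4), so no integer solutions.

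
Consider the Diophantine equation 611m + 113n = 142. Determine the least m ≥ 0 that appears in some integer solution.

8

gcd(611, 113):
  611 = 5*113 + 46
  113 = 2*46 + 21
  46 = 2*21 + 4
  21 = 5*4 + 1
  4 = 4*1
so gcd(611, 113) = 1.
1 divides 142, so solutions exist.
Back-substitute for Bézout coefficients:
  1 = 21 - 5*4
  ... = 611*(-27) + 113*(146)
Scale by 142/1 = 142: (m₀, n₀) = (-3834, 20732).
General solution: m = -3834 + 113t, n = 20732 - 611t for integer t.
m ≥ 0: smallest is -3834 mod 113 = 8 (at t = 34), with n = -42.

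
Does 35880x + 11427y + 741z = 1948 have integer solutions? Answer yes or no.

gcd(35880, 11427) = 39  (35880 = 3*11427 + 1599, 11427 = 7*1599 + 234, 1599 = 6*234 + 195, 234 = 1*195 + 39, 195 = 5*39).
gcd(39, 741) = 39.
39 does not divide 1948 (remainder 37), so no integer solutions.

no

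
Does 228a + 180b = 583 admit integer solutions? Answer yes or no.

no

gcd(228, 180) = 12.
12 does not divide 583 (remainder 7), so no integer solutions.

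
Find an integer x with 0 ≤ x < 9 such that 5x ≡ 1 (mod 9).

2

gcd(9, 5) = 1  (9 = 1*5 + 4, 5 = 1*4 + 1, 4 = 4*1).
Back-substituting, 5*(2) + 9*(-1) = 1.
So 5*2 ≡ 1 (mod 9), and 2 mod 9 = 2.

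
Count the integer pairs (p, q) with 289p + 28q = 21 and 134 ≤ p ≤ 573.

gcd(289, 28) = 1.
By Bézout, 289*(-3) + 28*(31) = 1.
Particular solution: (21, -216).
General solution: p = 21 + 28t, q = -216 - 289t for integer t.
134 ≤ 21 + 28t ≤ 573 gives t ∈ [5, 19], which is 15 values.

15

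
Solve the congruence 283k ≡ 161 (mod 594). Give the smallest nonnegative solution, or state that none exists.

gcd(594, 283) = 1.
1 divides 161, so solutions exist.
By Bézout, 283*(-191) + 594*(91) = 1.
So 283*(-191) ≡ 1 (mod 594); multiply by 161: k ≡ -30751 (mod 594).
Smallest nonnegative: k = -30751 mod 594 = 137.

137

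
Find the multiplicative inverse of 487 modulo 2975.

gcd(2975, 487):
  2975 = 6×487 + 53
  487 = 9×53 + 10
  53 = 5×10 + 3
  10 = 3×3 + 1
  3 = 3×1
so gcd(2975, 487) = 1.
Back-substitute for Bézout coefficients:
  1 = 10 - 3×3
  ... = 487×(898) + 2975×(-147)
So 487×898 ≡ 1 (mod 2975), and 898 mod 2975 = 898.

898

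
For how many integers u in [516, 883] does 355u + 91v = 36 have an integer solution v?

4

gcd(355, 91) = 1  (355 = 3*91 + 82, 91 = 1*82 + 9, 82 = 9*9 + 1, 9 = 9*1).
Back-substituting, 355*(10) + 91*(-39) = 1.
Scale by 36: particular solution (360, -1404); reduce u mod 91: (87, -339).
General solution: u = 87 + 91t, v = -339 - 355t for integer t.
516 ≤ 87 + 91t ≤ 883 gives t ∈ [5, 8], which is 4 values.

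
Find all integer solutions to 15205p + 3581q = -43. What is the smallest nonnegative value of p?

gcd(15205, 3581):
  15205 = 4·3581 + 881
  3581 = 4·881 + 57
  881 = 15·57 + 26
  57 = 2·26 + 5
  26 = 5·5 + 1
  5 = 5·1
so gcd(15205, 3581) = 1.
1 divides -43, so solutions exist.
Back-substitute for Bézout coefficients:
  1 = 26 - 5·5
  ... = 15205·(691) + 3581·(-2934)
Scale by -43/1 = -43: (p₀, q₀) = (-29713, 126162).
General solution: p = -29713 + 3581t, q = 126162 - 15205t for integer t.
p ≥ 0: smallest is -29713 mod 3581 = 2516 (at t = 9), with q = -10683.

2516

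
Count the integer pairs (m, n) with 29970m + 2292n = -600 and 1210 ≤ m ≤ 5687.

gcd(29970, 2292) = 6  (29970 = 13·2292 + 174, 2292 = 13·174 + 30, 174 = 5·30 + 24, 30 = 1·24 + 6, 24 = 4·6).
Back-substituting, 29970·(-79) + 2292·(1033) = 6.
Scale by -100: particular solution (7900, -103300); reduce m mod 382: (260, -3400).
General solution: m = 260 + 382t, n = -3400 - 4995t for integer t.
1210 ≤ 260 + 382t ≤ 5687 gives t ∈ [3, 14], which is 12 values.

12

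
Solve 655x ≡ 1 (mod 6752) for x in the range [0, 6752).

gcd(6752, 655) = 1  (6752 = 10×655 + 202, 655 = 3×202 + 49, 202 = 4×49 + 6, 49 = 8×6 + 1, 6 = 6×1).
Back-substituting, 655×(1103) + 6752×(-107) = 1.
So 655×1103 ≡ 1 (mod 6752), and 1103 mod 6752 = 1103.

1103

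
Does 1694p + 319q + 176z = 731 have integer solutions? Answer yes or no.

gcd(1694, 319) = 11  (1694 = 5×319 + 99, 319 = 3×99 + 22, 99 = 4×22 + 11, 22 = 2×11).
gcd(11, 176) = 11.
11 does not divide 731 (remainder 5), so no integer solutions.

no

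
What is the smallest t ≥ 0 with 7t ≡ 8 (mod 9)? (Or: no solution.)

5

gcd(9, 7):
  9 = 1*7 + 2
  7 = 3*2 + 1
  2 = 2*1
so gcd(9, 7) = 1.
1 divides 8, so solutions exist.
Back-substitute for Bézout coefficients:
  1 = 7 - 3*2
  ... = 7*(4) + 9*(-3)
So 7*(4) ≡ 1 (mod 9); multiply by 8: t ≡ 32 (mod 9).
Smallest nonnegative: t = 32 mod 9 = 5.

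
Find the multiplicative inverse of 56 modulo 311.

gcd(311, 56):
  311 = 5·56 + 31
  56 = 1·31 + 25
  31 = 1·25 + 6
  25 = 4·6 + 1
  6 = 6·1
so gcd(311, 56) = 1.
Back-substitute for Bézout coefficients:
  1 = 25 - 4·6
  ... = 56·(50) + 311·(-9)
So 56·50 ≡ 1 (mod 311), and 50 mod 311 = 50.

50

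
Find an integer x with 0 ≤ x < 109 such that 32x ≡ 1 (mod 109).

gcd(109, 32):
  109 = 3·32 + 13
  32 = 2·13 + 6
  13 = 2·6 + 1
  6 = 6·1
so gcd(109, 32) = 1.
Back-substitute for Bézout coefficients:
  1 = 13 - 2·6
  ... = 32·(-17) + 109·(5)
So 32·-17 ≡ 1 (mod 109), and -17 mod 109 = 92.

92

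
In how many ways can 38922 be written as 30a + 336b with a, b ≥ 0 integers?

23

gcd(336, 30):
  336 = 11×30 + 6
  30 = 5×6
so gcd(336, 30) = 6.
Back-substitute for Bézout coefficients:
  6 = 336 - 11×30
  ... = 30×(-11) + 336×(1)
Scale by 6487: one solution is (-71357, 6487). Reduce a mod 56: (43, 112).
General: a = 43 + 56t, b = 112 - 5t.
a ≥ 0 ⇒ t ≥ 0; b ≥ 0 ⇒ t ≤ 22. So t ∈ [0, 22]: 23 solutions.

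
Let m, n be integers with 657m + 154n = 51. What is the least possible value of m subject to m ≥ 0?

5

gcd(657, 154):
  657 = 4·154 + 41
  154 = 3·41 + 31
  41 = 1·31 + 10
  31 = 3·10 + 1
  10 = 10·1
so gcd(657, 154) = 1.
1 divides 51, so solutions exist.
Back-substitute for Bézout coefficients:
  1 = 31 - 3·10
  ... = 657·(-15) + 154·(64)
Scale by 51/1 = 51: (m₀, n₀) = (-765, 3264).
General solution: m = -765 + 154t, n = 3264 - 657t for integer t.
m ≥ 0: smallest is -765 mod 154 = 5 (at t = 5), with n = -21.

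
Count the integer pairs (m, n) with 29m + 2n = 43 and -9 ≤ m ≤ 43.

gcd(29, 2) = 1.
By Bézout, 29*(1) + 2*(-14) = 1.
Particular solution: (1, 7).
General solution: m = 1 + 2t, n = 7 - 29t for integer t.
-9 ≤ 1 + 2t ≤ 43 gives t ∈ [-5, 21], which is 27 values.

27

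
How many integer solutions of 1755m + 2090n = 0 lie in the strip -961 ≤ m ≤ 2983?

gcd(2090, 1755) = 5.
By Bézout, 1755*(131) + 2090*(-110) = 5.
Particular solution: (0, 0).
General solution: m = 0 + 418t, n = 0 - 351t for integer t.
-961 ≤ 0 + 418t ≤ 2983 gives t ∈ [-2, 7], which is 10 values.

10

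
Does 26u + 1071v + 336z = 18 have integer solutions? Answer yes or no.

yes

gcd(1071, 26) = 1.
gcd(1, 336) = 1.
1 divides 18, so integer solutions exist.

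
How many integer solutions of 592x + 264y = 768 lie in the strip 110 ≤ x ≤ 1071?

gcd(592, 264) = 8.
By Bézout, 592*(-4) + 264*(9) = 8.
Particular solution: (12, -24).
General solution: x = 12 + 33t, y = -24 - 74t for integer t.
110 ≤ 12 + 33t ≤ 1071 gives t ∈ [3, 32], which is 30 values.

30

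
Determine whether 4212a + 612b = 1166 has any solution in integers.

no

gcd(4212, 612) = 36  (4212 = 6·612 + 540, 612 = 1·540 + 72, 540 = 7·72 + 36, 72 = 2·36).
36 does not divide 1166 (remainder 14), so no integer solutions.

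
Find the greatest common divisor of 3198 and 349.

1

gcd(3198, 349) = 1  (3198 = 9·349 + 57, 349 = 6·57 + 7, 57 = 8·7 + 1, 7 = 7·1).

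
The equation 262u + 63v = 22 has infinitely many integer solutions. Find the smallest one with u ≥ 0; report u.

gcd(262, 63):
  262 = 4·63 + 10
  63 = 6·10 + 3
  10 = 3·3 + 1
  3 = 3·1
so gcd(262, 63) = 1.
1 divides 22, so solutions exist.
Back-substitute for Bézout coefficients:
  1 = 10 - 3·3
  ... = 262·(19) + 63·(-79)
Scale by 22/1 = 22: (u₀, v₀) = (418, -1738).
General solution: u = 418 + 63t, v = -1738 - 262t for integer t.
u ≥ 0: smallest is 418 mod 63 = 40 (at t = -6), with v = -166.

40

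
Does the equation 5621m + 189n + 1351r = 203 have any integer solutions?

yes

gcd(5621, 189) = 7  (5621 = 29*189 + 140, 189 = 1*140 + 49, 140 = 2*49 + 42, 49 = 1*42 + 7, 42 = 6*7).
gcd(7, 1351) = 7.
7 divides 203, so integer solutions exist.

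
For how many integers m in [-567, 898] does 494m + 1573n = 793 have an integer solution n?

13

gcd(1573, 494):
  1573 = 3*494 + 91
  494 = 5*91 + 39
  91 = 2*39 + 13
  39 = 3*13
so gcd(1573, 494) = 13.
Back-substitute for Bézout coefficients:
  13 = 91 - 2*39
  ... = 494*(-35) + 1573*(11)
Scale by 61: particular solution (-2135, 671); reduce m mod 121: (43, -13).
General solution: m = 43 + 121t, n = -13 - 38t for integer t.
-567 ≤ 43 + 121t ≤ 898 gives t ∈ [-5, 7], which is 13 values.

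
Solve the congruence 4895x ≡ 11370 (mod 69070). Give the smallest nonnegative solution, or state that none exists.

gcd(69070, 4895) = 5.
5 divides 11370, so solutions exist.
By Bézout, 4895·(3965) + 69070·(-281) = 5.
So 4895·(3965) ≡ 5 (mod 69070); multiply by 2274: x ≡ 9016410 (mod 13814).
Smallest nonnegative: x = 9016410 mod 13814 = 9682.

9682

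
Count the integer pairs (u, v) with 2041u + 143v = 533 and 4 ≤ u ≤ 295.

gcd(2041, 143):
  2041 = 14×143 + 39
  143 = 3×39 + 26
  39 = 1×26 + 13
  26 = 2×13
so gcd(2041, 143) = 13.
Back-substitute for Bézout coefficients:
  13 = 39 - 1×26
  ... = 2041×(4) + 143×(-57)
Scale by 41: particular solution (164, -2337); reduce u mod 11: (10, -139).
General solution: u = 10 + 11t, v = -139 - 157t for integer t.
4 ≤ 10 + 11t ≤ 295 gives t ∈ [0, 25], which is 26 values.

26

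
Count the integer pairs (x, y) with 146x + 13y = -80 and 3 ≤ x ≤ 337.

26

gcd(146, 13) = 1.
By Bézout, 146·(-4) + 13·(45) = 1.
Particular solution: (8, -96).
General solution: x = 8 + 13t, y = -96 - 146t for integer t.
3 ≤ 8 + 13t ≤ 337 gives t ∈ [0, 25], which is 26 values.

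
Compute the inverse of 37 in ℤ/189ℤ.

gcd(189, 37):
  189 = 5×37 + 4
  37 = 9×4 + 1
  4 = 4×1
so gcd(189, 37) = 1.
Back-substitute for Bézout coefficients:
  1 = 37 - 9×4
  ... = 37×(46) + 189×(-9)
So 37×46 ≡ 1 (mod 189), and 46 mod 189 = 46.

46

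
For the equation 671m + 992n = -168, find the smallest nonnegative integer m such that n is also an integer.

872

gcd(992, 671):
  992 = 1×671 + 321
  671 = 2×321 + 29
  321 = 11×29 + 2
  29 = 14×2 + 1
  2 = 2×1
so gcd(992, 671) = 1.
1 divides -168, so solutions exist.
Back-substitute for Bézout coefficients:
  1 = 29 - 14×2
  ... = 671×(479) + 992×(-324)
Scale by -168/1 = -168: (m₀, n₀) = (-80472, 54432).
General solution: m = -80472 + 992t, n = 54432 - 671t for integer t.
m ≥ 0: smallest is -80472 mod 992 = 872 (at t = 82), with n = -590.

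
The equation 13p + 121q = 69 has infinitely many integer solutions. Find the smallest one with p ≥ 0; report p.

gcd(121, 13):
  121 = 9×13 + 4
  13 = 3×4 + 1
  4 = 4×1
so gcd(121, 13) = 1.
1 divides 69, so solutions exist.
Back-substitute for Bézout coefficients:
  1 = 13 - 3×4
  ... = 13×(28) + 121×(-3)
Scale by 69/1 = 69: (p₀, q₀) = (1932, -207).
General solution: p = 1932 + 121t, q = -207 - 13t for integer t.
p ≥ 0: smallest is 1932 mod 121 = 117 (at t = -15), with q = -12.

117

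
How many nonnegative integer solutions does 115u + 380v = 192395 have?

gcd(380, 115) = 5  (380 = 3·115 + 35, 115 = 3·35 + 10, 35 = 3·10 + 5, 10 = 2·5).
Back-substituting, 115·(-33) + 380·(10) = 5.
Scale by 38479: one solution is (-1269807, 384790). Reduce u mod 76: (1, 506).
General: u = 1 + 76t, v = 506 - 23t.
u ≥ 0 ⇒ t ≥ 0; v ≥ 0 ⇒ t ≤ 22. So t ∈ [0, 22]: 23 solutions.

23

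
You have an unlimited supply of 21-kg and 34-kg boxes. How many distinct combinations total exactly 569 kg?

1

Need nonnegative integers with 21j + 34k = 569.
gcd(21, 34) = 1, and 21·(13) + 34·(-8) = 1.
So (j₀, k₀) = (7397, -4552); general j = 7397 + 34t, k = -4552 - 21t.
j ≥ 0 ⇒ t ≥ -217; k ≥ 0 ⇒ t ≤ -217. That's 1 value of t.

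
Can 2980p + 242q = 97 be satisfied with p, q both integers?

no

gcd(2980, 242) = 2.
2 does not divide 97 (remainder 1), so no integer solutions.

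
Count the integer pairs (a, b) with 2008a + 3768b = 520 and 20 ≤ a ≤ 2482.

gcd(3768, 2008):
  3768 = 1*2008 + 1760
  2008 = 1*1760 + 248
  1760 = 7*248 + 24
  248 = 10*24 + 8
  24 = 3*8
so gcd(3768, 2008) = 8.
Back-substitute for Bézout coefficients:
  8 = 248 - 10*24
  ... = 2008*(152) + 3768*(-81)
Scale by 65: particular solution (9880, -5265); reduce a mod 471: (460, -245).
General solution: a = 460 + 471t, b = -245 - 251t for integer t.
20 ≤ 460 + 471t ≤ 2482 gives t ∈ [0, 4], which is 5 values.

5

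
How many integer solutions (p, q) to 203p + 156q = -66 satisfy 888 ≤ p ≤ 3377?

16

gcd(203, 156):
  203 = 1*156 + 47
  156 = 3*47 + 15
  47 = 3*15 + 2
  15 = 7*2 + 1
  2 = 2*1
so gcd(203, 156) = 1.
Back-substitute for Bézout coefficients:
  1 = 15 - 7*2
  ... = 203*(-73) + 156*(95)
Scale by -66: particular solution (4818, -6270); reduce p mod 156: (138, -180).
General solution: p = 138 + 156t, q = -180 - 203t for integer t.
888 ≤ 138 + 156t ≤ 3377 gives t ∈ [5, 20], which is 16 values.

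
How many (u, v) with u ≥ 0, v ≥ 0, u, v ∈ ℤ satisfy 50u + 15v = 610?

gcd(50, 15):
  50 = 3*15 + 5
  15 = 3*5
so gcd(50, 15) = 5.
Back-substitute for Bézout coefficients:
  5 = 50 - 3*15
  ... = 50*(1) + 15*(-3)
Scale by 122: one solution is (122, -366). Reduce u mod 3: (2, 34).
General: u = 2 + 3t, v = 34 - 10t.
u ≥ 0 ⇒ t ≥ 0; v ≥ 0 ⇒ t ≤ 3. So t ∈ [0, 3]: 4 solutions.

4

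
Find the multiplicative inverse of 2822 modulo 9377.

7586

gcd(9377, 2822):
  9377 = 3×2822 + 911
  2822 = 3×911 + 89
  911 = 10×89 + 21
  89 = 4×21 + 5
  21 = 4×5 + 1
  5 = 5×1
so gcd(9377, 2822) = 1.
Back-substitute for Bézout coefficients:
  1 = 21 - 4×5
  ... = 2822×(-1791) + 9377×(539)
So 2822×-1791 ≡ 1 (mod 9377), and -1791 mod 9377 = 7586.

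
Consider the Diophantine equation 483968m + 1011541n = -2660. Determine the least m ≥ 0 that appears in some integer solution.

11947

gcd(1011541, 483968) = 19  (1011541 = 2×483968 + 43605, 483968 = 11×43605 + 4313, 43605 = 10×4313 + 475, 4313 = 9×475 + 38, 475 = 12×38 + 19, 38 = 2×19).
19 divides -2660, so solutions exist.
Back-substituting, 483968×(-25564) + 1011541×(12231) = 19.
Scale by -2660/19 = -140: (m₀, n₀) = (3578960, -1712340).
General solution: m = 3578960 + 53239t, n = -1712340 - 25472t for integer t.
m ≥ 0: smallest is 3578960 mod 53239 = 11947 (at t = -67), with n = -5716.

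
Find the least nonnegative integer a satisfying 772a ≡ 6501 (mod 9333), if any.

gcd(9333, 772) = 1.
1 divides 6501, so solutions exist.
By Bézout, 772×(2164) + 9333×(-179) = 1.
So 772×(2164) ≡ 1 (mod 9333); multiply by 6501: a ≡ 14068164 (mod 9333).
Smallest nonnegative: a = 14068164 mod 9333 = 3333.

3333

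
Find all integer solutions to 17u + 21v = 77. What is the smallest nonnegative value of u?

7

gcd(21, 17) = 1  (21 = 1×17 + 4, 17 = 4×4 + 1, 4 = 4×1).
1 divides 77, so solutions exist.
Back-substituting, 17×(5) + 21×(-4) = 1.
Scale by 77/1 = 77: (u₀, v₀) = (385, -308).
General solution: u = 385 + 21t, v = -308 - 17t for integer t.
u ≥ 0: smallest is 385 mod 21 = 7 (at t = -18), with v = -2.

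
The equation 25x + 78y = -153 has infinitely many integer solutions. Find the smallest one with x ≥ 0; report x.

gcd(78, 25) = 1.
1 divides -153, so solutions exist.
By Bézout, 25×(25) + 78×(-8) = 1.
Scale by -153/1 = -153: (x₀, y₀) = (-3825, 1224).
General solution: x = -3825 + 78t, y = 1224 - 25t for integer t.
x ≥ 0: smallest is -3825 mod 78 = 75 (at t = 50), with y = -26.

75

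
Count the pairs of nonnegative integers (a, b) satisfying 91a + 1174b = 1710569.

gcd(1174, 91) = 1.
By Bézout, 91*(-129) + 1174*(10) = 1.
One solution: (465, 1421).
General: a = 465 + 1174t, b = 1421 - 91t.
a ≥ 0 ⇒ t ≥ 0; b ≥ 0 ⇒ t ≤ 15. So t ∈ [0, 15]: 16 solutions.

16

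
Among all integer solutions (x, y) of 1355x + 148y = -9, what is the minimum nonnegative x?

109

gcd(1355, 148) = 1.
1 divides -9, so solutions exist.
By Bézout, 1355×(-45) + 148×(412) = 1.
Scale by -9/1 = -9: (x₀, y₀) = (405, -3708).
General solution: x = 405 + 148t, y = -3708 - 1355t for integer t.
x ≥ 0: smallest is 405 mod 148 = 109 (at t = -2), with y = -998.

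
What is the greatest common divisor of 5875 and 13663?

1

gcd(13663, 5875):
  13663 = 2·5875 + 1913
  5875 = 3·1913 + 136
  1913 = 14·136 + 9
  136 = 15·9 + 1
  9 = 9·1
so gcd(13663, 5875) = 1.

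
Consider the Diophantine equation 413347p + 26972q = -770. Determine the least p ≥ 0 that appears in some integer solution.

526

gcd(413347, 26972) = 11  (413347 = 15·26972 + 8767, 26972 = 3·8767 + 671, 8767 = 13·671 + 44, 671 = 15·44 + 11, 44 = 4·11).
11 divides -770, so solutions exist.
Back-substituting, 413347·(-603) + 26972·(9241) = 11.
Scale by -770/11 = -70: (p₀, q₀) = (42210, -646870).
General solution: p = 42210 + 2452t, q = -646870 - 37577t for integer t.
p ≥ 0: smallest is 42210 mod 2452 = 526 (at t = -17), with q = -8061.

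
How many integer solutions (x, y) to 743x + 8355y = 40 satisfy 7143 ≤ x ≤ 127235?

14

gcd(8355, 743) = 1.
By Bézout, 743·(3902) + 8355·(-347) = 1.
Particular solution: (5690, -506).
General solution: x = 5690 + 8355t, y = -506 - 743t for integer t.
7143 ≤ 5690 + 8355t ≤ 127235 gives t ∈ [1, 14], which is 14 values.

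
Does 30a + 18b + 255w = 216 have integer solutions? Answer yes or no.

yes

gcd(30, 18) = 6  (30 = 1*18 + 12, 18 = 1*12 + 6, 12 = 2*6).
gcd(6, 255) = 3.
3 divides 216, so integer solutions exist.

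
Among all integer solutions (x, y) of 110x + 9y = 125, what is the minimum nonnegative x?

gcd(110, 9) = 1  (110 = 12×9 + 2, 9 = 4×2 + 1, 2 = 2×1).
1 divides 125, so solutions exist.
Back-substituting, 110×(-4) + 9×(49) = 1.
Scale by 125/1 = 125: (x₀, y₀) = (-500, 6125).
General solution: x = -500 + 9t, y = 6125 - 110t for integer t.
x ≥ 0: smallest is -500 mod 9 = 4 (at t = 56), with y = -35.

4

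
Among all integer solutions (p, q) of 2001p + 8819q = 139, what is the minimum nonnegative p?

gcd(8819, 2001):
  8819 = 4·2001 + 815
  2001 = 2·815 + 371
  815 = 2·371 + 73
  371 = 5·73 + 6
  73 = 12·6 + 1
  6 = 6·1
so gcd(8819, 2001) = 1.
1 divides 139, so solutions exist.
Back-substitute for Bézout coefficients:
  1 = 73 - 12·6
  ... = 2001·(-1450) + 8819·(329)
Scale by 139/1 = 139: (p₀, q₀) = (-201550, 45731).
General solution: p = -201550 + 8819t, q = 45731 - 2001t for integer t.
p ≥ 0: smallest is -201550 mod 8819 = 1287 (at t = 23), with q = -292.

1287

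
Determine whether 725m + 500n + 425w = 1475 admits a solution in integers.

gcd(725, 500) = 25  (725 = 1×500 + 225, 500 = 2×225 + 50, 225 = 4×50 + 25, 50 = 2×25).
gcd(25, 425) = 25.
25 divides 1475, so integer solutions exist.

yes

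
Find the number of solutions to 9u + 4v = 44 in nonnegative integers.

gcd(9, 4) = 1  (9 = 2×4 + 1, 4 = 4×1).
Back-substituting, 9×(1) + 4×(-2) = 1.
Scale by 44: one solution is (44, -88). Reduce u mod 4: (0, 11).
General: u = 0 + 4t, v = 11 - 9t.
u ≥ 0 ⇒ t ≥ 0; v ≥ 0 ⇒ t ≤ 1. So t ∈ [0, 1]: 2 solutions.

2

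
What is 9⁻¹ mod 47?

gcd(47, 9) = 1.
By Bézout, 9·(21) + 47·(-4) = 1.
So 9·21 ≡ 1 (mod 47), and 21 mod 47 = 21.

21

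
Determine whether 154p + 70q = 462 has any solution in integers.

yes

gcd(154, 70) = 14.
14 divides 462, so integer solutions exist.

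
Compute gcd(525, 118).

1

gcd(525, 118):
  525 = 4×118 + 53
  118 = 2×53 + 12
  53 = 4×12 + 5
  12 = 2×5 + 2
  5 = 2×2 + 1
  2 = 2×1
so gcd(525, 118) = 1.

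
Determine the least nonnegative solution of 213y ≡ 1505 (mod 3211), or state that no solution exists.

1198

gcd(3211, 213) = 1  (3211 = 15×213 + 16, 213 = 13×16 + 5, 16 = 3×5 + 1, 5 = 5×1).
1 divides 1505, so solutions exist.
Back-substituting, 213×(-603) + 3211×(40) = 1.
So 213×(-603) ≡ 1 (mod 3211); multiply by 1505: y ≡ -907515 (mod 3211).
Smallest nonnegative: y = -907515 mod 3211 = 1198.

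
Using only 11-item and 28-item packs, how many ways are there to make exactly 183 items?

1

Need nonnegative integers with 11j + 28k = 183.
gcd(11, 28) = 1, and 11·(-5) + 28·(2) = 1.
So (j₀, k₀) = (-915, 366); general j = -915 + 28t, k = 366 - 11t.
j ≥ 0 ⇒ t ≥ 33; k ≥ 0 ⇒ t ≤ 33. That's 1 value of t.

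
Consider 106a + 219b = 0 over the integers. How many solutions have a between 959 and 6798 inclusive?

gcd(219, 106) = 1  (219 = 2*106 + 7, 106 = 15*7 + 1, 7 = 7*1).
Back-substituting, 106*(31) + 219*(-15) = 1.
Scale by 0: particular solution (0, 0); reduce a mod 219: (0, 0).
General solution: a = 0 + 219t, b = 0 - 106t for integer t.
959 ≤ 0 + 219t ≤ 6798 gives t ∈ [5, 31], which is 27 values.

27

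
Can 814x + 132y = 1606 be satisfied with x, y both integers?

gcd(814, 132) = 22  (814 = 6×132 + 22, 132 = 6×22).
22 divides 1606, so integer solutions exist.

yes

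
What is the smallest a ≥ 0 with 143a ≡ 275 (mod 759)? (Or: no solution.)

gcd(759, 143) = 11.
11 divides 275, so solutions exist.
By Bézout, 143*(16) + 759*(-3) = 11.
So 143*(16) ≡ 11 (mod 759); multiply by 25: a ≡ 400 (mod 69).
Smallest nonnegative: a = 400 mod 69 = 55.

55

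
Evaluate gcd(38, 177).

gcd(177, 38):
  177 = 4*38 + 25
  38 = 1*25 + 13
  25 = 1*13 + 12
  13 = 1*12 + 1
  12 = 12*1
so gcd(177, 38) = 1.

1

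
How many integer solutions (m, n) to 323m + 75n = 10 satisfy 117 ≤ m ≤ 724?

gcd(323, 75) = 1.
By Bézout, 323*(-13) + 75*(56) = 1.
Particular solution: (20, -86).
General solution: m = 20 + 75t, n = -86 - 323t for integer t.
117 ≤ 20 + 75t ≤ 724 gives t ∈ [2, 9], which is 8 values.

8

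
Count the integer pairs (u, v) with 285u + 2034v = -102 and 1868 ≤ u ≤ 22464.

gcd(2034, 285) = 3  (2034 = 7*285 + 39, 285 = 7*39 + 12, 39 = 3*12 + 3, 12 = 4*3).
Back-substituting, 285*(-157) + 2034*(22) = 3.
Scale by -34: particular solution (5338, -748); reduce u mod 678: (592, -83).
General solution: u = 592 + 678t, v = -83 - 95t for integer t.
1868 ≤ 592 + 678t ≤ 22464 gives t ∈ [2, 32], which is 31 values.

31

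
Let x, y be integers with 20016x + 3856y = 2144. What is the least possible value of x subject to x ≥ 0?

202

gcd(20016, 3856) = 16  (20016 = 5*3856 + 736, 3856 = 5*736 + 176, 736 = 4*176 + 32, 176 = 5*32 + 16, 32 = 2*16).
16 divides 2144, so solutions exist.
Back-substituting, 20016*(-110) + 3856*(571) = 16.
Scale by 2144/16 = 134: (x₀, y₀) = (-14740, 76514).
General solution: x = -14740 + 241t, y = 76514 - 1251t for integer t.
x ≥ 0: smallest is -14740 mod 241 = 202 (at t = 62), with y = -1048.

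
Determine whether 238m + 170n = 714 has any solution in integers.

yes

gcd(238, 170):
  238 = 1·170 + 68
  170 = 2·68 + 34
  68 = 2·34
so gcd(238, 170) = 34.
34 divides 714, so integer solutions exist.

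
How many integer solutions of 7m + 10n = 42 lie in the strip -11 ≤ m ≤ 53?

6

gcd(10, 7):
  10 = 1*7 + 3
  7 = 2*3 + 1
  3 = 3*1
so gcd(10, 7) = 1.
Back-substitute for Bézout coefficients:
  1 = 7 - 2*3
  ... = 7*(3) + 10*(-2)
Scale by 42: particular solution (126, -84); reduce m mod 10: (6, 0).
General solution: m = 6 + 10t, n = 0 - 7t for integer t.
-11 ≤ 6 + 10t ≤ 53 gives t ∈ [-1, 4], which is 6 values.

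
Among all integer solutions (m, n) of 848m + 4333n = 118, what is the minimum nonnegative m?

gcd(4333, 848) = 1.
1 divides 118, so solutions exist.
By Bézout, 848×(792) + 4333×(-155) = 1.
Scale by 118/1 = 118: (m₀, n₀) = (93456, -18290).
General solution: m = 93456 + 4333t, n = -18290 - 848t for integer t.
m ≥ 0: smallest is 93456 mod 4333 = 2463 (at t = -21), with n = -482.

2463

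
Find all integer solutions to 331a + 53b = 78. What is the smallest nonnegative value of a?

6

gcd(331, 53):
  331 = 6·53 + 13
  53 = 4·13 + 1
  13 = 13·1
so gcd(331, 53) = 1.
1 divides 78, so solutions exist.
Back-substitute for Bézout coefficients:
  1 = 53 - 4·13
  ... = 331·(-4) + 53·(25)
Scale by 78/1 = 78: (a₀, b₀) = (-312, 1950).
General solution: a = -312 + 53t, b = 1950 - 331t for integer t.
a ≥ 0: smallest is -312 mod 53 = 6 (at t = 6), with b = -36.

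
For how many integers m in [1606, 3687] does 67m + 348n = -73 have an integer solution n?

6

gcd(348, 67) = 1  (348 = 5·67 + 13, 67 = 5·13 + 2, 13 = 6·2 + 1, 2 = 2·1).
Back-substituting, 67·(-161) + 348·(31) = 1.
Scale by -73: particular solution (11753, -2263); reduce m mod 348: (269, -52).
General solution: m = 269 + 348t, n = -52 - 67t for integer t.
1606 ≤ 269 + 348t ≤ 3687 gives t ∈ [4, 9], which is 6 values.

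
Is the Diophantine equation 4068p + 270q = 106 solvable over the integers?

no

gcd(4068, 270) = 18  (4068 = 15*270 + 18, 270 = 15*18).
18 does not divide 106 (remainder 16), so no integer solutions.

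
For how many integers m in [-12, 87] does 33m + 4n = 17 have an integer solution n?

gcd(33, 4) = 1  (33 = 8·4 + 1, 4 = 4·1).
Back-substituting, 33·(1) + 4·(-8) = 1.
Scale by 17: particular solution (17, -136); reduce m mod 4: (1, -4).
General solution: m = 1 + 4t, n = -4 - 33t for integer t.
-12 ≤ 1 + 4t ≤ 87 gives t ∈ [-3, 21], which is 25 values.

25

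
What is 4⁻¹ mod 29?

gcd(29, 4) = 1.
By Bézout, 4*(-7) + 29*(1) = 1.
So 4*-7 ≡ 1 (mod 29), and -7 mod 29 = 22.

22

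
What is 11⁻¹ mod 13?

gcd(13, 11) = 1  (13 = 1*11 + 2, 11 = 5*2 + 1, 2 = 2*1).
Back-substituting, 11*(6) + 13*(-5) = 1.
So 11*6 ≡ 1 (mod 13), and 6 mod 13 = 6.

6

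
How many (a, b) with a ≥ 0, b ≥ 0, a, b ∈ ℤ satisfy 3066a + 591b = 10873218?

gcd(3066, 591) = 3.
By Bézout, 3066*(16) + 591*(-83) = 3.
One solution: (0, 18398).
General: a = 0 + 197t, b = 18398 - 1022t.
a ≥ 0 ⇒ t ≥ 0; b ≥ 0 ⇒ t ≤ 18. So t ∈ [0, 18]: 19 solutions.

19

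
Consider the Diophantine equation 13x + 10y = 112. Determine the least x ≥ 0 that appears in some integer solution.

gcd(13, 10):
  13 = 1·10 + 3
  10 = 3·3 + 1
  3 = 3·1
so gcd(13, 10) = 1.
1 divides 112, so solutions exist.
Back-substitute for Bézout coefficients:
  1 = 10 - 3·3
  ... = 13·(-3) + 10·(4)
Scale by 112/1 = 112: (x₀, y₀) = (-336, 448).
General solution: x = -336 + 10t, y = 448 - 13t for integer t.
x ≥ 0: smallest is -336 mod 10 = 4 (at t = 34), with y = 6.

4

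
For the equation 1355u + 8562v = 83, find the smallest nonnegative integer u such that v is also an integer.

gcd(8562, 1355) = 1.
1 divides 83, so solutions exist.
By Bézout, 1355·(-4063) + 8562·(643) = 1.
Scale by 83/1 = 83: (u₀, v₀) = (-337229, 53369).
General solution: u = -337229 + 8562t, v = 53369 - 1355t for integer t.
u ≥ 0: smallest is -337229 mod 8562 = 5251 (at t = 40), with v = -831.

5251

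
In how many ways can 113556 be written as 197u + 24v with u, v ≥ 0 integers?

24

gcd(197, 24) = 1.
By Bézout, 197*(5) + 24*(-41) = 1.
One solution: (12, 4633).
General: u = 12 + 24t, v = 4633 - 197t.
u ≥ 0 ⇒ t ≥ 0; v ≥ 0 ⇒ t ≤ 23. So t ∈ [0, 23]: 24 solutions.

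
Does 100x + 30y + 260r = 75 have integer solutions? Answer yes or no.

gcd(100, 30):
  100 = 3*30 + 10
  30 = 3*10
so gcd(100, 30) = 10.
gcd(10, 260) = 10.
10 does not divide 75 (remainder 5), so no integer solutions.

no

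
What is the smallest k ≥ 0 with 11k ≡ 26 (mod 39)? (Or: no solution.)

13

gcd(39, 11) = 1.
1 divides 26, so solutions exist.
By Bézout, 11*(-7) + 39*(2) = 1.
So 11*(-7) ≡ 1 (mod 39); multiply by 26: k ≡ -182 (mod 39).
Smallest nonnegative: k = -182 mod 39 = 13.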